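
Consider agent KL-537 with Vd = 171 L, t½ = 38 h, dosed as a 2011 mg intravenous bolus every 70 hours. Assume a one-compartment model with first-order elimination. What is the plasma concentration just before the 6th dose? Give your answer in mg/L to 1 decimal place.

f = (1/2)^(τ/t½) = (1/2)^(70/38) ≈ 0.2789.
C₀ = D/Vd = 2011/171 ≈ 11.760 mg/L.
Before the 6th dose, 5 doses have been given. Superposition: Cmin = C₀·(f + f² + … + f^5).
≈ 11.760 × (0.2789 + 0.0778 + 0.0217 + 0.0061 + 0.0017) ≈ 11.760 × 0.3862 ≈ 4.542 mg/L.

4.5 mg/L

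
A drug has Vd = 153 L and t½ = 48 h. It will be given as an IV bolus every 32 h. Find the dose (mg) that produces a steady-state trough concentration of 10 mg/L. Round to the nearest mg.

τ/t½ = 32/48 ≈ 0.66667, so f = (1/2)^(32/48) ≈ 0.629961.
Cmin,ss = (D/Vd)·f/(1−f), so D = Cmin,ss·Vd·(1−f)/f.
D = 10 × 153 × (1−f)/f ≈ 10 × 153 × 0.58740 ≈ 898.72 mg.

899 mg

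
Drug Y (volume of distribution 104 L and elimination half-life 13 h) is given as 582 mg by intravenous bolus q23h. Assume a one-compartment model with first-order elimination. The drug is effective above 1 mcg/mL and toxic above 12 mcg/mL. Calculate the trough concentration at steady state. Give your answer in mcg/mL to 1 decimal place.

Over one 23-h interval, 23/13 ≈ 1.7692 half-lives elapse, leaving f ≈ 0.2934 of each dose.
At steady state, accumulation factor R = 1/(1 − e^(−kτ)) ≈ 1.4152.
Each bolus raises the concentration by D/Vd = 582/104 ≈ 5.596 mcg/mL.
Steady-state peak Cmax,ss = C₀·R ≈ 5.596 × 1.4152 ≈ 7.919 mcg/mL.
Steady-state trough Cmin,ss = Cmax,ss·f ≈ 7.919 × 0.2934 ≈ 2.323 mcg/mL.
Trough 2.3 mcg/mL vs MEC 1 mcg/mL: adequate.

2.3 mcg/mL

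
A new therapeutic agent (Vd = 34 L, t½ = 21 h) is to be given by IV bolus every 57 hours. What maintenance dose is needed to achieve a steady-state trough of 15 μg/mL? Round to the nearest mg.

τ/t½ = 57/21 ≈ 2.7143, so f = (1/2)^(57/21) ≈ 0.152377.
Cmin,ss = (D/Vd)·f/(1−f), so D = Cmin,ss·Vd·(1−f)/f.
D = 15 × 34 × (1−f)/f ≈ 15 × 34 × 5.56267 ≈ 2836.96 mg.

2837 mg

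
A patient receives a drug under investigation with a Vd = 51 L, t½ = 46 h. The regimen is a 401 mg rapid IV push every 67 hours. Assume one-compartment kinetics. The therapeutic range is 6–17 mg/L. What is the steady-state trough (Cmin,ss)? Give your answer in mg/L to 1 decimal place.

τ/t½ = 67/46 ≈ 1.4565, so fraction remaining f = (1/2)^(67/46) ≈ 0.3644.
Accumulation ratio R = 1/(1 − f) ≈ 1/0.6356 ≈ 1.5733.
Each bolus raises the concentration by D/Vd = 401/51 ≈ 7.863 mg/L.
Steady-state peak Cmax,ss = C₀·R ≈ 7.863 × 1.5733 ≈ 12.371 mg/L.
One interval later, Cmin,ss = Cmax,ss·e^(−kτ) ≈ 12.371 × 0.3644 ≈ 4.508 mg/L.
Trough 4.5 mg/L vs MEC 6 mg/L: subtherapeutic.

4.5 mg/L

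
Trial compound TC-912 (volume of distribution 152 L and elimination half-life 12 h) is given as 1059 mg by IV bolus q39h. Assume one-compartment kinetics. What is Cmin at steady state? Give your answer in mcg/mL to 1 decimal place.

0.8 mcg/mL

k = ln2/t½ = ln2/12 ≈ 0.057762 h⁻¹; fraction remaining f = e^(−kτ) = e^(−0.057762×39) ≈ 0.1051.
Accumulation ratio R = 1/(1 − f) ≈ 1/0.8949 ≈ 1.1174.
Single-dose peak C₀ = D/Vd = 1059/152 ≈ 6.967 mcg/mL.
Cmax,ss = C₀/(1 − f) ≈ 6.967/0.8949 ≈ 7.785 mcg/mL.
One interval later, Cmin,ss = Cmax,ss·e^(−kτ) ≈ 7.785 × 0.1051 ≈ 0.818 mcg/mL.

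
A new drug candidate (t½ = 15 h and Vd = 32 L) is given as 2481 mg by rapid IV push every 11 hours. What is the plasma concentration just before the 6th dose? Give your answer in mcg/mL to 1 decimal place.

f = (1/2)^(τ/t½) = (1/2)^(11/15) ≈ 0.6015.
C₀ = D/Vd = 2481/32 ≈ 77.531 mcg/mL.
Before the 6th dose, 5 doses have been given. Superposition: Cmin = C₀·(f + f² + … + f^5).
≈ 77.531 × (0.6015 + 0.3618 + 0.2176 + 0.1309 + 0.0787) ≈ 77.531 × 1.3905 ≈ 107.807 mcg/mL.

107.8 mcg/mL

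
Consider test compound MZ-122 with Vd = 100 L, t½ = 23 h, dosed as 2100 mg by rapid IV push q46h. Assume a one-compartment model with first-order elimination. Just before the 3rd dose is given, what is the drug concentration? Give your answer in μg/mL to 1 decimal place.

6.6 μg/mL

f = (1/2)^(τ/t½) = (1/2)^(46/23) ≈ 0.2500.
C₀ = D/Vd = 2100/100 ≈ 21.000 μg/mL.
Before the 3rd dose, 2 doses have been given. Superposition: Cmin = C₀·(f + f²).
≈ 21.000 × (0.2500 + 0.0625) ≈ 21.000 × 0.3125 ≈ 6.562 μg/mL.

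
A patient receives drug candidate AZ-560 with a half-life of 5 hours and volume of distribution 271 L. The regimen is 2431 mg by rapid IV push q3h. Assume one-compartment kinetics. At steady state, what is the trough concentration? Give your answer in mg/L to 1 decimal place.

τ/t½ = 3/5 ≈ 0.6, so fraction remaining f = (1/2)^(3/5) ≈ 0.6598.
Accumulation ratio R = 1/(1 − f) ≈ 1/0.3402 ≈ 2.9394.
Single-dose peak C₀ = D/Vd = 2431/271 ≈ 8.970 mg/L.
Cmax,ss = C₀/(1 − f) ≈ 8.970/0.3402 ≈ 26.367 mg/L.
One interval later, Cmin,ss = Cmax,ss·e^(−kτ) ≈ 26.367 × 0.6598 ≈ 17.397 mg/L.

17.4 mg/L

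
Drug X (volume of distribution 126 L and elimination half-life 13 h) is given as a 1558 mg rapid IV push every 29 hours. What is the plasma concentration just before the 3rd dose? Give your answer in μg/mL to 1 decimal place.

f = (1/2)^(τ/t½) = (1/2)^(29/13) ≈ 0.2130.
C₀ = D/Vd = 1558/126 ≈ 12.365 μg/mL.
Before the 3rd dose, 2 doses have been given. Superposition: Cmin = C₀·(f + f²).
≈ 12.365 × (0.2130 + 0.0454) ≈ 12.365 × 0.2584 ≈ 3.195 μg/mL.

3.2 μg/mL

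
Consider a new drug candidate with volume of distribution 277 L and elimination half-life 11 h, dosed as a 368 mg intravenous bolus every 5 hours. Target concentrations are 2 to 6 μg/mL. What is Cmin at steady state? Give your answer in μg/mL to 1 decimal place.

k = ln2/t½ = ln2/11 ≈ 0.063013 h⁻¹; fraction remaining f = e^(−kτ) = e^(−0.063013×5) ≈ 0.7297.
Each bolus raises the concentration by D/Vd = 368/277 ≈ 1.329 μg/mL.
Steady-state trough Cmin,ss = C₀·f/(1−f) ≈ 1.329 × 0.7297/0.2703 ≈ 3.588 μg/mL.
Trough 3.6 μg/mL vs MEC 2 μg/mL: adequate.

3.6 μg/mL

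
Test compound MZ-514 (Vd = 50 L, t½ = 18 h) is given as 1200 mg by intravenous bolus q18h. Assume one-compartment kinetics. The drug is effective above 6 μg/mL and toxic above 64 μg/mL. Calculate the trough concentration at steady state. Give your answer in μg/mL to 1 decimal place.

The dosing interval is 1 half-life, so f = 2^(−1) = 0.5.
At steady state, R = 1/(1 − 0.5) = 2/1.
Single-dose peak C₀ = D/Vd = 1200/50 = 24 μg/mL.
Steady-state peak Cmax,ss = C₀·R = 24 × 2/1 ≈ 48.000 μg/mL.
Steady-state trough Cmin,ss = Cmax,ss·f ≈ 48.000 × 0.5 ≈ 24.000 μg/mL.
Trough 24.0 μg/mL vs MEC 6 μg/mL: adequate.

24.0 μg/mL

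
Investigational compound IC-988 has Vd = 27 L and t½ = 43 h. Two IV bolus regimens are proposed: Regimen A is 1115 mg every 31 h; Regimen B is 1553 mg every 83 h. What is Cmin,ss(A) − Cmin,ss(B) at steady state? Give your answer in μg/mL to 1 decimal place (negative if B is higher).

Regimen A: f = (1/2)^(31/43) ≈ 0.6067; Cmin,ss = (1115/27)·f/(1−f) ≈ 63.703 μg/mL.
Regimen B: f = (1/2)^(83/43) ≈ 0.2624; Cmin,ss = (1553/27)·f/(1−f) ≈ 20.462 μg/mL.
Difference ≈ 63.703 − 20.462 ≈ 43.241 μg/mL.

43.2 μg/mL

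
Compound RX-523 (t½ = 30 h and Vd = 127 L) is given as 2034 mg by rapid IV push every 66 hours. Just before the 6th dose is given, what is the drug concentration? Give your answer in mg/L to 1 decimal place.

f = (1/2)^(τ/t½) = (1/2)^(66/30) ≈ 0.2176.
C₀ = D/Vd = 2034/127 ≈ 16.016 mg/L.
Before the 6th dose, 5 doses have been given. Superposition: Cmin = C₀·(f + f² + … + f^5).
≈ 16.016 × (0.2176 + 0.0473 + 0.0103 + 0.0022 + 0.0005) ≈ 16.016 × 0.2779 ≈ 4.451 mg/L.

4.5 mg/L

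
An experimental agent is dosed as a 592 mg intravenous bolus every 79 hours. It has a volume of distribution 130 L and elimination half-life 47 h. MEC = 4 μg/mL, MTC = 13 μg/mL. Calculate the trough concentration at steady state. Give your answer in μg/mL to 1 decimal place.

2.1 μg/mL

τ/t½ = 79/47 ≈ 1.6809, so fraction remaining f = (1/2)^(79/47) ≈ 0.3119.
At steady state, accumulation factor R = 1/(1 − e^(−kτ)) ≈ 1.4533.
Single-dose peak C₀ = D/Vd = 592/130 ≈ 4.554 μg/mL.
Steady-state peak Cmax,ss = C₀·R ≈ 4.554 × 1.4533 ≈ 6.618 μg/mL.
Steady-state trough Cmin,ss = Cmax,ss·f ≈ 6.618 × 0.3119 ≈ 2.064 μg/mL.
Trough 2.1 μg/mL vs MEC 4 μg/mL: subtherapeutic.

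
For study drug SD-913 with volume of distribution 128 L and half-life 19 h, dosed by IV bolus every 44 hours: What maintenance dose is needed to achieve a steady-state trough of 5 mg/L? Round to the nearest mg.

τ/t½ = 44/19 ≈ 2.3158, so f = (1/2)^(44/19) ≈ 0.200853.
Cmin,ss = (D/Vd)·f/(1−f), so D = Cmin,ss·Vd·(1−f)/f.
D = 5 × 128 × (1−f)/f ≈ 5 × 128 × 3.97877 ≈ 2546.41 mg.

2546 mg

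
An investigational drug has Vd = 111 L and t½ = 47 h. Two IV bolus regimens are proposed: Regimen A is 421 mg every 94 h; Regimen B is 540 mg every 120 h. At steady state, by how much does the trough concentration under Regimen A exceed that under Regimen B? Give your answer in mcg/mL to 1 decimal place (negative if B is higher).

Regimen A: f = (1/2)^(94/47) ≈ 0.2500; Cmin,ss = (421/111)·f/(1−f) ≈ 1.264 mcg/mL.
Regimen B: f = (1/2)^(120/47) ≈ 0.1704; Cmin,ss = (540/111)·f/(1−f) ≈ 0.999 mcg/mL.
Difference ≈ 1.264 − 0.999 ≈ 0.265 mcg/mL.

0.3 mcg/mL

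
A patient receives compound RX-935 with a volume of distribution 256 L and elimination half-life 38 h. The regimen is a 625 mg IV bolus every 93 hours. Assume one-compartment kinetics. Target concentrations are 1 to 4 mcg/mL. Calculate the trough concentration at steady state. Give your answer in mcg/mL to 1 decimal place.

0.5 mcg/mL

Over one 93-h interval, 93/38 ≈ 2.4474 half-lives elapse, leaving f ≈ 0.1833 of each dose.
Each bolus raises the concentration by D/Vd = 625/256 ≈ 2.441 mcg/mL.
Steady-state trough Cmin,ss = C₀·f/(1−f) ≈ 2.441 × 0.1833/0.8167 ≈ 0.548 mcg/mL.
Trough 0.5 mcg/mL vs MEC 1 mcg/mL: subtherapeutic.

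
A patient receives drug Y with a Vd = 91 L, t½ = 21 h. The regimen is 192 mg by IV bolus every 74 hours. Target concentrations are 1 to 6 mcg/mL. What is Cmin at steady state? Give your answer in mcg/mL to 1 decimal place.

0.2 mcg/mL

τ/t½ = 74/21 ≈ 3.5238, so fraction remaining f = (1/2)^(74/21) ≈ 0.0869.
Each bolus raises the concentration by D/Vd = 192/91 ≈ 2.110 mcg/mL.
Steady-state trough Cmin,ss = C₀·f/(1−f) ≈ 2.110 × 0.0869/0.9131 ≈ 0.201 mcg/mL.
Trough 0.2 mcg/mL vs MEC 1 mcg/mL: subtherapeutic.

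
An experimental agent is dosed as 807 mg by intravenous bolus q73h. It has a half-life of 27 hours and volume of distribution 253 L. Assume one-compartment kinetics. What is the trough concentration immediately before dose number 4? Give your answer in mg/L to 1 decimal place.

f = (1/2)^(τ/t½) = (1/2)^(73/27) ≈ 0.1535.
C₀ = D/Vd = 807/253 ≈ 3.190 mg/L.
Before the 4th dose, 3 doses have been given. Superposition: Cmin = C₀·(f + f² + … + f^3).
≈ 3.190 × (0.1535 + 0.0236 + 0.0036) ≈ 3.190 × 0.1807 ≈ 0.576 mg/L.

0.6 mg/L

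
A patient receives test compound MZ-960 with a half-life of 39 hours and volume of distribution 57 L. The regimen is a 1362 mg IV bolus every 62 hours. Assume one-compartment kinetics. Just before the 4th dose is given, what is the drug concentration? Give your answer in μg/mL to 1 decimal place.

f = (1/2)^(τ/t½) = (1/2)^(62/39) ≈ 0.3322.
C₀ = D/Vd = 1362/57 ≈ 23.895 μg/mL.
Before the 4th dose, 3 doses have been given. Superposition: Cmin = C₀·(f + f² + … + f^3).
≈ 23.895 × (0.3322 + 0.1104 + 0.0367) ≈ 23.895 × 0.4793 ≈ 11.453 μg/mL.

11.5 μg/mL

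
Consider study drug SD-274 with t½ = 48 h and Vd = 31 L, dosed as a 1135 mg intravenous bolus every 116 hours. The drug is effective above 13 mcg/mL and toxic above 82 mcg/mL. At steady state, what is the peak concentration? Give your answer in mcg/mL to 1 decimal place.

45.1 mcg/mL

k = ln2/t½ = ln2/48 ≈ 0.014441 h⁻¹; fraction remaining f = e^(−kτ) = e^(−0.014441×116) ≈ 0.1873.
At steady state, accumulation factor R = 1/(1 − e^(−kτ)) ≈ 1.2305.
Each bolus raises the concentration by D/Vd = 1135/31 ≈ 36.613 mcg/mL.
Steady-state peak Cmax,ss = C₀·R ≈ 36.613 × 1.2305 ≈ 45.052 mcg/mL.
Peak 45.1 mcg/mL vs MTC 82 mcg/mL: below toxic threshold.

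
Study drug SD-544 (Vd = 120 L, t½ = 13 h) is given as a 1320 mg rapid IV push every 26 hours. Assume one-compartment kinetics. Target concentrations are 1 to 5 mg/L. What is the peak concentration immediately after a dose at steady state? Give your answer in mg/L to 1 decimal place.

14.7 mg/L

The dosing interval is 2 half-lives, so f = 2^(−2) = 0.25.
At steady state, R = 1/(1 − 0.25) = 4/3.
Single-dose peak C₀ = D/Vd = 1320/120 = 11 mg/L.
Steady-state peak Cmax,ss = C₀·R = 11 × 4/3 ≈ 14.667 mg/L.
Peak 14.7 mg/L vs MTC 5 mg/L: exceeds toxic threshold.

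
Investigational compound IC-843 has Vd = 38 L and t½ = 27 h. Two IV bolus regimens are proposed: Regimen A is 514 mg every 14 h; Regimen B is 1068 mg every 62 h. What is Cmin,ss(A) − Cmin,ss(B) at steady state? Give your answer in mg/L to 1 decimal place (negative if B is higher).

Regimen A: f = (1/2)^(14/27) ≈ 0.6981; Cmin,ss = (514/38)·f/(1−f) ≈ 31.278 mg/L.
Regimen B: f = (1/2)^(62/27) ≈ 0.2036; Cmin,ss = (1068/38)·f/(1−f) ≈ 7.185 mg/L.
Difference ≈ 31.278 − 7.185 ≈ 24.093 mg/L.

24.1 mg/L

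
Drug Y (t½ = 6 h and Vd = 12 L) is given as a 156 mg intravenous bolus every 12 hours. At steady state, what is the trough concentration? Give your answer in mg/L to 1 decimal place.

τ = 12 h = 2 half-lives, so f = (1/2)^2 = 0.25.
Accumulation ratio R = 1/(1 − f) = 1/0.75 = 4/3.
Single-dose peak C₀ = D/Vd = 156/12 = 13 mg/L.
Steady-state peak Cmax,ss = C₀·R = 13 × 4/3 ≈ 17.333 mg/L.
Steady-state trough Cmin,ss = Cmax,ss·f ≈ 17.333 × 0.25 ≈ 4.333 mg/L.

4.3 mg/L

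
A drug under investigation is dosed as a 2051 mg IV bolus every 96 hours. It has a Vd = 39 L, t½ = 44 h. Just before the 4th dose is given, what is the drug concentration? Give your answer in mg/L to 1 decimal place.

f = (1/2)^(τ/t½) = (1/2)^(96/44) ≈ 0.2204.
C₀ = D/Vd = 2051/39 ≈ 52.590 mg/L.
Before the 4th dose, 3 doses have been given. Superposition: Cmin = C₀·(f + f² + … + f^3).
≈ 52.590 × (0.2204 + 0.0486 + 0.0107) ≈ 52.590 × 0.2797 ≈ 14.709 mg/L.

14.7 mg/L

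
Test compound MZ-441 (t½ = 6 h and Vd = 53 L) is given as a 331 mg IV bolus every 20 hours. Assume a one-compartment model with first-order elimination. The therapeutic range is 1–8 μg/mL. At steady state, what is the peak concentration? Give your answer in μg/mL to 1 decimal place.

Over one 20-h interval, 20/6 ≈ 3.3333 half-lives elapse, leaving f ≈ 0.0992 of each dose.
At steady state, accumulation factor R = 1/(1 − e^(−kτ)) ≈ 1.1101.
Each bolus raises the concentration by D/Vd = 331/53 ≈ 6.245 μg/mL.
Steady-state peak Cmax,ss = C₀·R ≈ 6.245 × 1.1101 ≈ 6.933 μg/mL.
Peak 6.9 μg/mL vs MTC 8 μg/mL: below toxic threshold.

6.9 μg/mL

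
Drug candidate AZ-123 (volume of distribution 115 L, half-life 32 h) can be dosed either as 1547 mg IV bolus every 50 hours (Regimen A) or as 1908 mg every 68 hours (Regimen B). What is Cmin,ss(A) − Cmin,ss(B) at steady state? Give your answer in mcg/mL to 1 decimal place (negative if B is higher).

2.0 mcg/mL

Regimen A: f = (1/2)^(50/32) ≈ 0.3386; Cmin,ss = (1547/115)·f/(1−f) ≈ 6.887 mcg/mL.
Regimen B: f = (1/2)^(68/32) ≈ 0.2293; Cmin,ss = (1908/115)·f/(1−f) ≈ 4.936 mcg/mL.
Difference ≈ 6.887 − 4.936 ≈ 1.951 mcg/mL.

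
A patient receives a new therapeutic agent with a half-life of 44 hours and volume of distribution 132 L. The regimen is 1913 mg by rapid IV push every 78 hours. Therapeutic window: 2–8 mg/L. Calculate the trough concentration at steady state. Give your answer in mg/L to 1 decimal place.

6.0 mg/L

τ/t½ = 78/44 ≈ 1.7727, so fraction remaining f = (1/2)^(78/44) ≈ 0.2927.
Single-dose peak C₀ = D/Vd = 1913/132 ≈ 14.492 mg/L.
Steady-state trough Cmin,ss = C₀·f/(1−f) ≈ 14.492 × 0.2927/0.7073 ≈ 5.997 mg/L.
Trough 6.0 mg/L vs MEC 2 mg/L: adequate.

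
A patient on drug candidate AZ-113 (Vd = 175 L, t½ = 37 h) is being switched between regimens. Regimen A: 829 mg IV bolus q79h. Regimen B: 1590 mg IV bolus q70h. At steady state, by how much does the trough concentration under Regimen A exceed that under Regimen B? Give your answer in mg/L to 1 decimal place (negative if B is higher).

Regimen A: f = (1/2)^(79/37) ≈ 0.2276; Cmin,ss = (829/175)·f/(1−f) ≈ 1.396 mg/L.
Regimen B: f = (1/2)^(70/37) ≈ 0.2695; Cmin,ss = (1590/175)·f/(1−f) ≈ 3.352 mg/L.
Difference ≈ 1.396 − 3.352 ≈ -1.956 mg/L.

-2.0 mg/L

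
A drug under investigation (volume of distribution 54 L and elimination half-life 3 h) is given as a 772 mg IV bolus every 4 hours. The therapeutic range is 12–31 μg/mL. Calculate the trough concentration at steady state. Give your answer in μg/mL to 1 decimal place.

9.4 μg/mL

Over one 4-h interval, 4/3 ≈ 1.3333 half-lives elapse, leaving f ≈ 0.3969 of each dose.
Single-dose peak C₀ = D/Vd = 772/54 ≈ 14.296 μg/mL.
Steady-state trough Cmin,ss = C₀·f/(1−f) ≈ 14.296 × 0.3969/0.6031 ≈ 9.408 μg/mL.
Trough 9.4 μg/mL vs MEC 12 μg/mL: subtherapeutic.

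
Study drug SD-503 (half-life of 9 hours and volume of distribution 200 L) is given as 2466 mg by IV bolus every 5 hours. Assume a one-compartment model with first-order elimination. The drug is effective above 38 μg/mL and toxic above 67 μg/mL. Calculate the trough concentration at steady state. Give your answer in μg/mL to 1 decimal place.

26.2 μg/mL

Over one 5-h interval, 5/9 ≈ 0.55556 half-lives elapse, leaving f ≈ 0.6804 of each dose.
Accumulation ratio R = 1/(1 − f) ≈ 1/0.3196 ≈ 3.1289.
Each bolus raises the concentration by D/Vd = 2466/200 ≈ 12.330 μg/mL.
Steady-state peak Cmax,ss = C₀·R ≈ 12.330 × 3.1289 ≈ 38.579 μg/mL.
One interval later, Cmin,ss = Cmax,ss·e^(−kτ) ≈ 38.579 × 0.6804 ≈ 26.249 μg/mL.
Trough 26.2 μg/mL vs MEC 38 μg/mL: subtherapeutic.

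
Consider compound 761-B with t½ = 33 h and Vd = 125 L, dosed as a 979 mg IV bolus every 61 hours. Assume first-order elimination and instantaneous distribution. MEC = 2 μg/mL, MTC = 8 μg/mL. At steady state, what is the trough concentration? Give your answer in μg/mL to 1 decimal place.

3.0 μg/mL

k = ln2/t½ = ln2/33 ≈ 0.021004 h⁻¹; fraction remaining f = e^(−kτ) = e^(−0.021004×61) ≈ 0.2777.
At steady state, accumulation factor R = 1/(1 − e^(−kτ)) ≈ 1.3845.
Single-dose peak C₀ = D/Vd = 979/125 ≈ 7.832 μg/mL.
Cmax,ss = C₀/(1 − f) ≈ 7.832/0.7223 ≈ 10.843 μg/mL.
Steady-state trough Cmin,ss = Cmax,ss·f ≈ 10.843 × 0.2777 ≈ 3.011 μg/mL.
Trough 3.0 μg/mL vs MEC 2 μg/mL: adequate.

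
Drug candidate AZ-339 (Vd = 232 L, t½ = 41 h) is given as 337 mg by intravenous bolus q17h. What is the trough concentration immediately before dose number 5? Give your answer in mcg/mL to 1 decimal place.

3.0 mcg/mL

f = (1/2)^(τ/t½) = (1/2)^(17/41) ≈ 0.7502.
C₀ = D/Vd = 337/232 ≈ 1.453 mcg/mL.
Before the 5th dose, 4 doses have been given. Superposition: Cmin = C₀·(f + f² + … + f^4).
≈ 1.453 × (0.7502 + 0.5628 + 0.4222 + 0.3167) ≈ 1.453 × 2.0519 ≈ 2.981 mcg/mL.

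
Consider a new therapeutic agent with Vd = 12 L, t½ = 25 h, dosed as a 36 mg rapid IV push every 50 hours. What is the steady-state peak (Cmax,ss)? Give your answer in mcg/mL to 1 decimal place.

4.0 mcg/mL

The dosing interval is 2 half-lives, so f = 2^(−2) = 0.25.
At steady state, R = 1/(1 − 0.25) = 4/3.
Single-dose peak C₀ = D/Vd = 36/12 = 3 mcg/mL.
Steady-state peak Cmax,ss = C₀·R = 3 × 4/3 ≈ 4.000 mcg/mL.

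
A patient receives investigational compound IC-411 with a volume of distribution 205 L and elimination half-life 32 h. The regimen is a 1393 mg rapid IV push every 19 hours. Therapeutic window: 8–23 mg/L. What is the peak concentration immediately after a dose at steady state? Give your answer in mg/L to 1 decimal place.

20.1 mg/L

τ/t½ = 19/32 ≈ 0.59375, so fraction remaining f = (1/2)^(19/32) ≈ 0.6626.
Accumulation ratio R = 1/(1 − f) ≈ 1/0.3374 ≈ 2.9638.
Single-dose peak C₀ = D/Vd = 1393/205 ≈ 6.795 mg/L.
Steady-state peak Cmax,ss = C₀·R ≈ 6.795 × 2.9638 ≈ 20.139 mg/L.
Peak 20.1 mg/L vs MTC 23 mg/L: below toxic threshold.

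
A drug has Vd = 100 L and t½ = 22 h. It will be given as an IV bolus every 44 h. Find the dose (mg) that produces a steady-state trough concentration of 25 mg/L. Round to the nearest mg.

τ/t½ = 44/22 ≈ 2, so f = (1/2)^(44/22) ≈ 0.250000.
Cmin,ss = (D/Vd)·f/(1−f), so D = Cmin,ss·Vd·(1−f)/f.
D = 25 × 100 × (1−f)/f ≈ 25 × 100 × 3.00000 ≈ 7500.00 mg.

7500 mg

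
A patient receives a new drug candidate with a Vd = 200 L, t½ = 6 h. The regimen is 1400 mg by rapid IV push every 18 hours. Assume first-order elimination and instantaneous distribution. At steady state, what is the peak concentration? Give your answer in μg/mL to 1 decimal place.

The dosing interval is 3 half-lives, so f = 2^(−3) = 0.125.
At steady state, R = 1/(1 − 0.125) = 8/7.
Single-dose peak C₀ = D/Vd = 1400/200 = 7 μg/mL.
Steady-state peak Cmax,ss = C₀·R = 7 × 8/7 ≈ 8.000 μg/mL.

8.0 μg/mL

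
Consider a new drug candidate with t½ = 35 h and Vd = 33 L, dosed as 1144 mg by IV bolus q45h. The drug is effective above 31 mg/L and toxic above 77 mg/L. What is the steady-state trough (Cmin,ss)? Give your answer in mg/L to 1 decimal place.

Over one 45-h interval, 45/35 ≈ 1.2857 half-lives elapse, leaving f ≈ 0.4102 of each dose.
Single-dose peak C₀ = D/Vd = 1144/33 ≈ 34.667 mg/L.
Steady-state trough Cmin,ss = C₀·f/(1−f) ≈ 34.667 × 0.4102/0.5898 ≈ 24.111 mg/L.
Trough 24.1 mg/L vs MEC 31 mg/L: subtherapeutic.

24.1 mg/L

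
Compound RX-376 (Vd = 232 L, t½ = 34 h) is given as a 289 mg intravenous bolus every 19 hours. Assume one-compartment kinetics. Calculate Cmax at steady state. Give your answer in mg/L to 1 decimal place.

3.9 mg/L

τ/t½ = 19/34 ≈ 0.55882, so fraction remaining f = (1/2)^(19/34) ≈ 0.6789.
Accumulation ratio R = 1/(1 − f) ≈ 1/0.3211 ≈ 3.1143.
Single-dose peak C₀ = D/Vd = 289/232 ≈ 1.246 mg/L.
Steady-state peak Cmax,ss = C₀·R ≈ 1.246 × 3.1143 ≈ 3.880 mg/L.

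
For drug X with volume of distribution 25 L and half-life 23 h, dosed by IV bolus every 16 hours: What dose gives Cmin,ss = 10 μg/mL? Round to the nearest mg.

155 mg

τ/t½ = 16/23 ≈ 0.69565, so f = (1/2)^(16/23) ≈ 0.617430.
Cmin,ss = (D/Vd)·f/(1−f), so D = Cmin,ss·Vd·(1−f)/f.
D = 10 × 25 × (1−f)/f ≈ 10 × 25 × 0.61962 ≈ 154.91 mg.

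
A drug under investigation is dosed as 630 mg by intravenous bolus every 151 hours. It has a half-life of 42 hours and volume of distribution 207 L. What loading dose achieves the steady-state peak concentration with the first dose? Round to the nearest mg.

f = (1/2)^(151/42) ≈ 0.082742; accumulation ratio R = 1/(1−f) ≈ 1.09021.
Loading dose to hit Cmax,ss on first dose: D_load = D_maint·R ≈ 630 × 1.09021 ≈ 686.83 mg.

687 mg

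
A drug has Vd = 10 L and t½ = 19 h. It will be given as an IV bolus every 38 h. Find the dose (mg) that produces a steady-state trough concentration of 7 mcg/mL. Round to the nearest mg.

τ/t½ = 38/19 ≈ 2, so f = (1/2)^(38/19) ≈ 0.250000.
Cmin,ss = (D/Vd)·f/(1−f), so D = Cmin,ss·Vd·(1−f)/f.
D = 7 × 10 × (1−f)/f ≈ 7 × 10 × 3.00000 ≈ 210.00 mg.

210 mg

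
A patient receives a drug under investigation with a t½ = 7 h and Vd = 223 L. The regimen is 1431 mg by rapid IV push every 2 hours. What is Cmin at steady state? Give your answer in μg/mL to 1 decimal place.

29.3 μg/mL

τ/t½ = 2/7 ≈ 0.28571, so fraction remaining f = (1/2)^(2/7) ≈ 0.8203.
Accumulation ratio R = 1/(1 − f) ≈ 1/0.1797 ≈ 5.5648.
Each bolus raises the concentration by D/Vd = 1431/223 ≈ 6.417 μg/mL.
Steady-state peak Cmax,ss = C₀·R ≈ 6.417 × 5.5648 ≈ 35.709 μg/mL.
Steady-state trough Cmin,ss = Cmax,ss·f ≈ 35.709 × 0.8203 ≈ 29.292 μg/mL.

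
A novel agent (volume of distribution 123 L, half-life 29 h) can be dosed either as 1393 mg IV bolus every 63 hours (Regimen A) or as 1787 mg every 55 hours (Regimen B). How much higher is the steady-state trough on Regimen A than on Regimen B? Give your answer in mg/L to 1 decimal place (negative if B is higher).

-2.1 mg/L

Regimen A: f = (1/2)^(63/29) ≈ 0.2218; Cmin,ss = (1393/123)·f/(1−f) ≈ 3.228 mg/L.
Regimen B: f = (1/2)^(55/29) ≈ 0.2686; Cmin,ss = (1787/123)·f/(1−f) ≈ 5.335 mg/L.
Difference ≈ 3.228 − 5.335 ≈ -2.107 mg/L.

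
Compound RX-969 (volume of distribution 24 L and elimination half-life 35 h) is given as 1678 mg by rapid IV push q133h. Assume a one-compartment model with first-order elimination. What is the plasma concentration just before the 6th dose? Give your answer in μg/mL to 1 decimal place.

5.4 μg/mL

f = (1/2)^(τ/t½) = (1/2)^(133/35) ≈ 0.0718.
C₀ = D/Vd = 1678/24 ≈ 69.917 μg/mL.
Before the 6th dose, 5 doses have been given. Superposition: Cmin = C₀·(f + f² + … + f^5).
≈ 69.917 × (0.0718 + 0.0052 + 0.0004 + 0.0000 + 0.0000) ≈ 69.917 × 0.0774 ≈ 5.412 μg/mL.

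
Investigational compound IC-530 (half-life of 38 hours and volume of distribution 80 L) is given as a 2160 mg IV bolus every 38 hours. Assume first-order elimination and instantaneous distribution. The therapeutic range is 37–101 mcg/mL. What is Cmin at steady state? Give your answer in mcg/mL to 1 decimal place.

τ = 38 h = 1 half-life, so f = (1/2)^1 = 0.5.
At steady state, R = 1/(1 − 0.5) = 2/1.
Single-dose peak C₀ = D/Vd = 2160/80 = 27 mcg/mL.
Steady-state peak Cmax,ss = C₀·R = 27 × 2/1 ≈ 54.000 mcg/mL.
Steady-state trough Cmin,ss = Cmax,ss·f ≈ 54.000 × 0.5 ≈ 27.000 mcg/mL.
Trough 27.0 mcg/mL vs MEC 37 mcg/mL: subtherapeutic.

27.0 mcg/mL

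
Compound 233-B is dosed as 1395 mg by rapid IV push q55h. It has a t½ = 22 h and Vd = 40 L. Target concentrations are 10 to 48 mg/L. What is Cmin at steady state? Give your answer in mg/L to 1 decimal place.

Over one 55-h interval, 55/22 ≈ 2.5 half-lives elapse, leaving f ≈ 0.1768 of each dose.
Single-dose peak C₀ = D/Vd = 1395/40 ≈ 34.875 mg/L.
Steady-state trough Cmin,ss = C₀·f/(1−f) ≈ 34.875 × 0.1768/0.8232 ≈ 7.490 mg/L.
Trough 7.5 mg/L vs MEC 10 mg/L: subtherapeutic.

7.5 mg/L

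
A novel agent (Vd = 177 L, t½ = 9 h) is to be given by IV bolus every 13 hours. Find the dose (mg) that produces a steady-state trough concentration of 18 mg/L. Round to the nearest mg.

τ/t½ = 13/9 ≈ 1.4444, so f = (1/2)^(13/9) ≈ 0.367434.
Cmin,ss = (D/Vd)·f/(1−f), so D = Cmin,ss·Vd·(1−f)/f.
D = 18 × 177 × (1−f)/f ≈ 18 × 177 × 1.72158 ≈ 5484.95 mg.

5485 mg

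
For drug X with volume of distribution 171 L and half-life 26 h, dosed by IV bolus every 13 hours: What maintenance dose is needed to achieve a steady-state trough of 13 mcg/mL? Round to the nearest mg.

921 mg

τ/t½ = 13/26 ≈ 0.5, so f = (1/2)^(13/26) ≈ 0.707107.
Cmin,ss = (D/Vd)·f/(1−f), so D = Cmin,ss·Vd·(1−f)/f.
D = 13 × 171 × (1−f)/f ≈ 13 × 171 × 0.41421 ≈ 920.79 mg.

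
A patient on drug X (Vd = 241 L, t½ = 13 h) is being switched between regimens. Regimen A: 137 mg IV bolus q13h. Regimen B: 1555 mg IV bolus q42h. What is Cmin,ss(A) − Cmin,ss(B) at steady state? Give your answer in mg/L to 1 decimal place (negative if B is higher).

-0.2 mg/L

Regimen A: f = (1/2)^(13/13) ≈ 0.5000; Cmin,ss = (137/241)·f/(1−f) ≈ 0.568 mg/L.
Regimen B: f = (1/2)^(42/13) ≈ 0.1065; Cmin,ss = (1555/241)·f/(1−f) ≈ 0.769 mg/L.
Difference ≈ 0.568 − 0.769 ≈ -0.201 mg/L.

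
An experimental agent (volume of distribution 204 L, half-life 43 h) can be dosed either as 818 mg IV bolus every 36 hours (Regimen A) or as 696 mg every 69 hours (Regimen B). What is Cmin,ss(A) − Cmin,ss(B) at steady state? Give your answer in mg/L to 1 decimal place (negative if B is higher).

Regimen A: f = (1/2)^(36/43) ≈ 0.5597; Cmin,ss = (818/204)·f/(1−f) ≈ 5.097 mg/L.
Regimen B: f = (1/2)^(69/43) ≈ 0.3288; Cmin,ss = (696/204)·f/(1−f) ≈ 1.671 mg/L.
Difference ≈ 5.097 − 1.671 ≈ 3.426 mg/L.

3.4 mg/L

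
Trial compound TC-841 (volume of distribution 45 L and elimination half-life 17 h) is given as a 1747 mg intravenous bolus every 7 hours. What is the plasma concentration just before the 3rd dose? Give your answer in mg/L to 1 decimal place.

51.1 mg/L

f = (1/2)^(τ/t½) = (1/2)^(7/17) ≈ 0.7517.
C₀ = D/Vd = 1747/45 ≈ 38.822 mg/L.
Before the 3rd dose, 2 doses have been given. Superposition: Cmin = C₀·(f + f²).
≈ 38.822 × (0.7517 + 0.5651) ≈ 38.822 × 1.3168 ≈ 51.121 mg/L.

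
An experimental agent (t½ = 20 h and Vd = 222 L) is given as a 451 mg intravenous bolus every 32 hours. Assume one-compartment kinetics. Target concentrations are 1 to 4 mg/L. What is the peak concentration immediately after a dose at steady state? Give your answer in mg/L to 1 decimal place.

k = ln2/t½ = ln2/20 ≈ 0.034657 h⁻¹; fraction remaining f = e^(−kτ) = e^(−0.034657×32) ≈ 0.3299.
Accumulation ratio R = 1/(1 − f) ≈ 1/0.6701 ≈ 1.4923.
Each bolus raises the concentration by D/Vd = 451/222 ≈ 2.032 mg/L.
Steady-state peak Cmax,ss = C₀·R ≈ 2.032 × 1.4923 ≈ 3.032 mg/L.
Peak 3.0 mg/L vs MTC 4 mg/L: below toxic threshold.

3.0 mg/L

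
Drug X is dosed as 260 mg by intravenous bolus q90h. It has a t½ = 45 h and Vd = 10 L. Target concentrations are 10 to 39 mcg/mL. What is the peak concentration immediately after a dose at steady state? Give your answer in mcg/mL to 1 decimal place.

34.7 mcg/mL

τ = 90 h = 2 half-lives, so f = (1/2)^2 = 0.25.
Accumulation ratio R = 1/(1 − f) = 1/0.75 = 4/3.
Single-dose peak C₀ = D/Vd = 260/10 = 26 mcg/mL.
Steady-state peak Cmax,ss = C₀·R = 26 × 4/3 ≈ 34.667 mcg/mL.
Peak 34.7 mcg/mL vs MTC 39 mcg/mL: below toxic threshold.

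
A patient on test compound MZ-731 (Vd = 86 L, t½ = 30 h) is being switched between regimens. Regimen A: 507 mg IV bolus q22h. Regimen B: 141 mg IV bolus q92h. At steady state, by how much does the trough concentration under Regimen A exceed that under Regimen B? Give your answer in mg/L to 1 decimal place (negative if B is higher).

8.7 mg/L

Regimen A: f = (1/2)^(22/30) ≈ 0.6015; Cmin,ss = (507/86)·f/(1−f) ≈ 8.899 mg/L.
Regimen B: f = (1/2)^(92/30) ≈ 0.1194; Cmin,ss = (141/86)·f/(1−f) ≈ 0.222 mg/L.
Difference ≈ 8.899 − 0.222 ≈ 8.677 mg/L.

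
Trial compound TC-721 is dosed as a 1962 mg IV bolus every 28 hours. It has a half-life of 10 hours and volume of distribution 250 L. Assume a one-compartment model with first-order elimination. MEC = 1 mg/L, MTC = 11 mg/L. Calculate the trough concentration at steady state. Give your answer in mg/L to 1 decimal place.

1.3 mg/L

τ/t½ = 28/10 ≈ 2.8, so fraction remaining f = (1/2)^(28/10) ≈ 0.1436.
At steady state, accumulation factor R = 1/(1 − e^(−kτ)) ≈ 1.1677.
Each bolus raises the concentration by D/Vd = 1962/250 ≈ 7.848 mg/L.
Cmax,ss = C₀/(1 − f) ≈ 7.848/0.8564 ≈ 9.164 mg/L.
One interval later, Cmin,ss = Cmax,ss·e^(−kτ) ≈ 9.164 × 0.1436 ≈ 1.316 mg/L.
Trough 1.3 mg/L vs MEC 1 mg/L: adequate.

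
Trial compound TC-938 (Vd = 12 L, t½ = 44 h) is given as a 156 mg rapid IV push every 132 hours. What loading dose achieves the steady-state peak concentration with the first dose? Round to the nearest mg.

178 mg

f = (1/2)^(132/44) ≈ 0.125000; accumulation ratio R = 1/(1−f) ≈ 1.14286.
Loading dose to hit Cmax,ss on first dose: D_load = D_maint·R ≈ 156 × 1.14286 ≈ 178.29 mg.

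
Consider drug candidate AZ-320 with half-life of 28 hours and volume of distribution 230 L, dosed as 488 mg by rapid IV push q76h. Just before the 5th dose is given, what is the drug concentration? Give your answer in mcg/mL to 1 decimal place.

f = (1/2)^(τ/t½) = (1/2)^(76/28) ≈ 0.1524.
C₀ = D/Vd = 488/230 ≈ 2.122 mcg/mL.
Before the 5th dose, 4 doses have been given. Superposition: Cmin = C₀·(f + f² + … + f^4).
≈ 2.122 × (0.1524 + 0.0232 + 0.0035 + 0.0005) ≈ 2.122 × 0.1796 ≈ 0.381 mcg/mL.

0.4 mcg/mL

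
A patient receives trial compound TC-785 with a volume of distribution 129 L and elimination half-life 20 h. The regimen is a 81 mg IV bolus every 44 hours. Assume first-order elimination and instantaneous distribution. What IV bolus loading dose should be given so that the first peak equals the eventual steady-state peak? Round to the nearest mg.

104 mg

f = (1/2)^(44/20) ≈ 0.217638; accumulation ratio R = 1/(1−f) ≈ 1.27818.
Loading dose to hit Cmax,ss on first dose: D_load = D_maint·R ≈ 81 × 1.27818 ≈ 103.53 mg.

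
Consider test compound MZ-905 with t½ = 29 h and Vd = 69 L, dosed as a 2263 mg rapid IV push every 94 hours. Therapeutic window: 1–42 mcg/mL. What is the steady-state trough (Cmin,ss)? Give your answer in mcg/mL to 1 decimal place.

k = ln2/t½ = ln2/29 ≈ 0.023902 h⁻¹; fraction remaining f = e^(−kτ) = e^(−0.023902×94) ≈ 0.1057.
At steady state, accumulation factor R = 1/(1 − e^(−kτ)) ≈ 1.1182.
Each bolus raises the concentration by D/Vd = 2263/69 ≈ 32.797 mcg/mL.
Cmax,ss = C₀/(1 − f) ≈ 32.797/0.8943 ≈ 36.673 mcg/mL.
Steady-state trough Cmin,ss = Cmax,ss·f ≈ 36.673 × 0.1057 ≈ 3.876 mcg/mL.
Trough 3.9 mcg/mL vs MEC 1 mcg/mL: adequate.

3.9 mcg/mL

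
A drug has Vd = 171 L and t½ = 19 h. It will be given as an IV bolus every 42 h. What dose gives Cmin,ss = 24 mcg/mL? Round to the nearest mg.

14891 mg

τ/t½ = 42/19 ≈ 2.2105, so f = (1/2)^(42/19) ≈ 0.216055.
Cmin,ss = (D/Vd)·f/(1−f), so D = Cmin,ss·Vd·(1−f)/f.
D = 24 × 171 × (1−f)/f ≈ 24 × 171 × 3.62845 ≈ 14891.16 mg.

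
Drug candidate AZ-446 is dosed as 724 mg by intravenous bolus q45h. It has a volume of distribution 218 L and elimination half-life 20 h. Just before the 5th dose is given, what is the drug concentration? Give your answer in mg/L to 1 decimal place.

f = (1/2)^(τ/t½) = (1/2)^(45/20) ≈ 0.2102.
C₀ = D/Vd = 724/218 ≈ 3.321 mg/L.
Before the 5th dose, 4 doses have been given. Superposition: Cmin = C₀·(f + f² + … + f^4).
≈ 3.321 × (0.2102 + 0.0442 + 0.0093 + 0.0020) ≈ 3.321 × 0.2657 ≈ 0.882 mg/L.

0.9 mg/L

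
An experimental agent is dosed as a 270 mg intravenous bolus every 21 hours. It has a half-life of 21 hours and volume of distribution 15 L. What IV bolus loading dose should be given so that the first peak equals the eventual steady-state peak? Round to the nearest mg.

f = (1/2)^(21/21) ≈ 0.500000; accumulation ratio R = 1/(1−f) ≈ 2.00000.
Loading dose to hit Cmax,ss on first dose: D_load = D_maint·R ≈ 270 × 2.00000 ≈ 540.00 mg.

540 mg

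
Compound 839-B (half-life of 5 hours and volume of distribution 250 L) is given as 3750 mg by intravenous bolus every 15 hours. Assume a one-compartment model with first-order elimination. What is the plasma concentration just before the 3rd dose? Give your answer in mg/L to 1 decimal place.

f = (1/2)^(τ/t½) = (1/2)^(15/5) ≈ 0.1250.
C₀ = D/Vd = 3750/250 ≈ 15.000 mg/L.
Before the 3rd dose, 2 doses have been given. Superposition: Cmin = C₀·(f + f²).
≈ 15.000 × (0.1250 + 0.0156) ≈ 15.000 × 0.1406 ≈ 2.109 mg/L.

2.1 mg/L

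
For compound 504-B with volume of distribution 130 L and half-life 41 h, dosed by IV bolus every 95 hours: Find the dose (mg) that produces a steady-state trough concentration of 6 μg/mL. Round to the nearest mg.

τ/t½ = 95/41 ≈ 2.3171, so f = (1/2)^(95/41) ≈ 0.200674.
Cmin,ss = (D/Vd)·f/(1−f), so D = Cmin,ss·Vd·(1−f)/f.
D = 6 × 130 × (1−f)/f ≈ 6 × 130 × 3.98321 ≈ 3106.90 mg.

3107 mg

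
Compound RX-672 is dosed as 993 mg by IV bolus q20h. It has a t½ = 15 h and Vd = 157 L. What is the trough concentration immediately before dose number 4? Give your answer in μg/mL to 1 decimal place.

3.9 μg/mL

f = (1/2)^(τ/t½) = (1/2)^(20/15) ≈ 0.3969.
C₀ = D/Vd = 993/157 ≈ 6.325 μg/mL.
Before the 4th dose, 3 doses have been given. Superposition: Cmin = C₀·(f + f² + … + f^3).
≈ 6.325 × (0.3969 + 0.1575 + 0.0625) ≈ 6.325 × 0.6169 ≈ 3.902 μg/mL.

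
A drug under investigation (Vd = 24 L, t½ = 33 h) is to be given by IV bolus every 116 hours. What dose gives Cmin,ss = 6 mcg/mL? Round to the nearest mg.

τ/t½ = 116/33 ≈ 3.5152, so f = (1/2)^(116/33) ≈ 0.087465.
Cmin,ss = (D/Vd)·f/(1−f), so D = Cmin,ss·Vd·(1−f)/f.
D = 6 × 24 × (1−f)/f ≈ 6 × 24 × 10.43314 ≈ 1502.37 mg.

1502 mg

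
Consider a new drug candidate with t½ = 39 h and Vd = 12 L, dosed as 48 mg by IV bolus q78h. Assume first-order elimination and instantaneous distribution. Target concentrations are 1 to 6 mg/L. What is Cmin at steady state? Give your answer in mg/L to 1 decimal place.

The dosing interval is 2 half-lives, so f = 2^(−2) = 0.25.
At steady state, R = 1/(1 − 0.25) = 4/3.
Single-dose peak C₀ = D/Vd = 48/12 = 4 mg/L.
Steady-state peak Cmax,ss = C₀·R = 4 × 4/3 ≈ 5.333 mg/L.
Steady-state trough Cmin,ss = Cmax,ss·f ≈ 5.333 × 0.25 ≈ 1.333 mg/L.
Trough 1.3 mg/L vs MEC 1 mg/L: adequate.

1.3 mg/L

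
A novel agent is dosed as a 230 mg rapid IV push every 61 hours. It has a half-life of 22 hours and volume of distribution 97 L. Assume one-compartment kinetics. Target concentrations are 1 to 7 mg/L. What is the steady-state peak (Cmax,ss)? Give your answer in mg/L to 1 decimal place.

τ/t½ = 61/22 ≈ 2.7727, so fraction remaining f = (1/2)^(61/22) ≈ 0.1463.
At steady state, accumulation factor R = 1/(1 − e^(−kτ)) ≈ 1.1714.
Single-dose peak C₀ = D/Vd = 230/97 ≈ 2.371 mg/L.
Cmax,ss = C₀/(1 − f) ≈ 2.371/0.8537 ≈ 2.777 mg/L.
Peak 2.8 mg/L vs MTC 7 mg/L: below toxic threshold.

2.8 mg/L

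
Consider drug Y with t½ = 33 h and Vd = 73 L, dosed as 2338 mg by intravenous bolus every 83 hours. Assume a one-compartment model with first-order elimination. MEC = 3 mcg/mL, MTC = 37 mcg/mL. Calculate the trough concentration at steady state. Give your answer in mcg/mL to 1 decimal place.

Over one 83-h interval, 83/33 ≈ 2.5152 half-lives elapse, leaving f ≈ 0.1749 of each dose.
At steady state, accumulation factor R = 1/(1 − e^(−kτ)) ≈ 1.2120.
Each bolus raises the concentration by D/Vd = 2338/73 ≈ 32.027 mcg/mL.
Steady-state peak Cmax,ss = C₀·R ≈ 32.027 × 1.2120 ≈ 38.817 mcg/mL.
Steady-state trough Cmin,ss = Cmax,ss·f ≈ 38.817 × 0.1749 ≈ 6.789 mcg/mL.
Trough 6.8 mcg/mL vs MEC 3 mcg/mL: adequate.

6.8 mcg/mL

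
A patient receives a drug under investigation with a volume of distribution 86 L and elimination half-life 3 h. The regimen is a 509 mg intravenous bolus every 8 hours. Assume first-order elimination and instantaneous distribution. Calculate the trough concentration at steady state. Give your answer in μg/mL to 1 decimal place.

k = ln2/t½ = ln2/3 ≈ 0.231049 h⁻¹; fraction remaining f = e^(−kτ) = e^(−0.231049×8) ≈ 0.1575.
Each bolus raises the concentration by D/Vd = 509/86 ≈ 5.919 μg/mL.
Steady-state trough Cmin,ss = C₀·f/(1−f) ≈ 5.919 × 0.1575/0.8425 ≈ 1.107 μg/mL.

1.1 μg/mL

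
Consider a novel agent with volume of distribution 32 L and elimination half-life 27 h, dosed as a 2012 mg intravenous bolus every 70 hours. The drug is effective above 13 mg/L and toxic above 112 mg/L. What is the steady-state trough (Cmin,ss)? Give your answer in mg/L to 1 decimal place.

12.5 mg/L

τ/t½ = 70/27 ≈ 2.5926, so fraction remaining f = (1/2)^(70/27) ≈ 0.1658.
At steady state, accumulation factor R = 1/(1 − e^(−kτ)) ≈ 1.1988.
Single-dose peak C₀ = D/Vd = 2012/32 ≈ 62.875 mg/L.
Cmax,ss = C₀/(1 − f) ≈ 62.875/0.8342 ≈ 75.372 mg/L.
One interval later, Cmin,ss = Cmax,ss·e^(−kτ) ≈ 75.372 × 0.1658 ≈ 12.497 mg/L.
Trough 12.5 mg/L vs MEC 13 mg/L: subtherapeutic.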